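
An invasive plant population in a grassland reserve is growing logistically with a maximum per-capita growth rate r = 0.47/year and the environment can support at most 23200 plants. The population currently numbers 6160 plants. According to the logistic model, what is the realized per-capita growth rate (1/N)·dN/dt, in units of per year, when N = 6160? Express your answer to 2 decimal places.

0.35 per year

(1/N)·dN/dt = r(1 − N/K) = 0.47 × (1 − 6160/23200).
= 0.47 × 0.73448 = 0.34521.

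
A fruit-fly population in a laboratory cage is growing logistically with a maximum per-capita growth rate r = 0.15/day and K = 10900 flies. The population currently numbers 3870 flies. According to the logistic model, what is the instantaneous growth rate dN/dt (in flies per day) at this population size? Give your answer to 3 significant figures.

374 flies per day

dN/dt = rN(1 − N/K) = 0.15 × 3870 × (1 − 3870/10900).
1 − 3870/10900 = 0.64495; dN/dt = 0.15 × 3870 × 0.64495 = 374.4.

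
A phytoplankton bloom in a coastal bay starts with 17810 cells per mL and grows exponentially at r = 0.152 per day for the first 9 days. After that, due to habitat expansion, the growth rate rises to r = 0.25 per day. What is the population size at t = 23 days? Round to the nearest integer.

Phase 1: N(9) = 17810·e^(0.152×9) = 17810·e^1.368 = 69948.6.
Phase 2 runs for 23 − 9 = 14 days at r = 0.25.
N(23) = 69948.6·e^(0.25×14) = 69948.6·e^3.5 = 2.316378×10^6.

2316378 cells per mL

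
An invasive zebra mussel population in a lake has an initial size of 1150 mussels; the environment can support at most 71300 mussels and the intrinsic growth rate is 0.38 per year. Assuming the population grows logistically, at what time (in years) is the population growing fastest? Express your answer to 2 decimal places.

10.82 years

Logistic growth is fastest at N = K/2 = 35650.
A = (K − N₀)/N₀ = 61. Set K/(1 + A·e^(−rt)) = K/2 → A·e^(−rt) = 1.
e^(−0.38t) = 1/61 = 0.0163934, so t = ln(61)/0.38 = 4.1109/0.38 = 10.818.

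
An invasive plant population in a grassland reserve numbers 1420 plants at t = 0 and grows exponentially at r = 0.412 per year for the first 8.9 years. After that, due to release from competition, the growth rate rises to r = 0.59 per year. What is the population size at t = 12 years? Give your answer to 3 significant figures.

346000 plants

Phase 1: N(8.9) = 1420·e^(0.412×8.9) = 1420·e^3.667 = 55559.6.
Phase 2 runs for 12 − 8.9 = 3.1 years at r = 0.59.
N(12) = 55559.6·e^(0.59×3.1) = 55559.6·e^1.829 = 346006.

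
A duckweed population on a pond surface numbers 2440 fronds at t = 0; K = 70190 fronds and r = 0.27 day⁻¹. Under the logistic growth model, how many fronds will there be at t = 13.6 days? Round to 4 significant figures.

A = (K − N₀)/N₀ = (70190 − 2440)/2440 = 27.766.
N(t) = K/(1 + A·e^(−rt)) = 70190/(1 + 27.766×e^(−0.27×13.6)).
e^(−3.672) = 0.025426; denominator = 1 + 27.766×0.025426 = 1.706.
N = 70190/1.706 = 41143.6.

41140 fronds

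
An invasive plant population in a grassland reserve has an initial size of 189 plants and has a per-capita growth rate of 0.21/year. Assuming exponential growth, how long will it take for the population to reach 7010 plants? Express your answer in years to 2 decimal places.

Set N₀·e^(rt) = 7010: e^(0.21·t) = 7010/189 = 37.09.
0.21·t = ln(37.09) = 3.6133, so t = 3.6133/0.21 = 17.206.

17.21 years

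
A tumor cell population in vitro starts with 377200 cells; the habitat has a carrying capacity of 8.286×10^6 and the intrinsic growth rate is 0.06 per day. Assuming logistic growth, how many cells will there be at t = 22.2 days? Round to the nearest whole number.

A = (K − N₀)/N₀ = (8.286×10^6 − 377200)/377200 = 20.967.
N(t) = K/(1 + A·e^(−rt)) = 8.286×10^6/(1 + 20.967×e^(−0.06×22.2)).
e^(−1.332) = 0.26395; denominator = 1 + 20.967×0.26395 = 6.5342.
N = 8.286×10^6/6.5342 = 1.268088×10^6.

1268088 cells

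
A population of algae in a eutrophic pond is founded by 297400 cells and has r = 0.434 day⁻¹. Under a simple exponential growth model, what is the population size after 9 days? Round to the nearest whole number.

14780707 cells

N(t) = N₀·e^(rt) = 297400 × e^(0.434×9) = 297400 × e^3.906.
e^3.906 ≈ 49.7, so N ≈ 297400 × 49.7 = 1.478071×10^7.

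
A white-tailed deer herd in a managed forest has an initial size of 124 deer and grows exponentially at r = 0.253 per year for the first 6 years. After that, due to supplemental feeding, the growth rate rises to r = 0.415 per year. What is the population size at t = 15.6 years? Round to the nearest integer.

Phase 1: N(6) = 124·e^(0.253×6) = 124·e^1.518 = 565.823.
Phase 2 runs for 15.6 − 6 = 9.6 years at r = 0.415.
N(15.6) = 565.823·e^(0.415×9.6) = 565.823·e^3.984 = 30402.5.

30403 deer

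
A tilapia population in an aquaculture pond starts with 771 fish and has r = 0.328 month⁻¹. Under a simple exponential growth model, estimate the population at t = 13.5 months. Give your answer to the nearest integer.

N(t) = N₀·e^(rt) = 771 × e^(0.328×13.5) = 771 × e^4.428.
e^4.428 ≈ 83.764, so N ≈ 771 × 83.764 = 64581.8.

64582 fish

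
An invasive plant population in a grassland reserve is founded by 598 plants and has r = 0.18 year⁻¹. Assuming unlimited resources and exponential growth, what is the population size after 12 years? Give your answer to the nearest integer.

5185 plants

N(t) = N₀·e^(rt) = 598 × e^(0.18×12) = 598 × e^2.16.
e^2.16 ≈ 8.6711, so N ≈ 598 × 8.6711 = 5185.34.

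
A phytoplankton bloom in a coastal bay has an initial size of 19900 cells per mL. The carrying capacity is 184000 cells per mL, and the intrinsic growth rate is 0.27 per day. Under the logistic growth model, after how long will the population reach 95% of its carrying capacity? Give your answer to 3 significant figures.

18.7 days

A = (K − N₀)/N₀ = (184000 − 19900)/19900 = 8.2462.
Solve 184000/(1 + 8.2462·e^(−0.27t)) = 174800: 1 + 8.2462·e^(−0.27t) = 1.0526, so e^(−0.27t) = 0.0063825.
−0.27·t = ln(0.0063825) = -5.0542, so t = 5.0542/0.27 = 18.719.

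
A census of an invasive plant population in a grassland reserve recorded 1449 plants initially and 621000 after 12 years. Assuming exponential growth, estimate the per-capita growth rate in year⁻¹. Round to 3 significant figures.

0.505 per year

From N(t) = N₀·e^(rt): e^(r·12) = 621000/1449 = 428.57.
r·12 = ln(428.57) = 6.0605, so r = 6.0605/12 = 0.50504.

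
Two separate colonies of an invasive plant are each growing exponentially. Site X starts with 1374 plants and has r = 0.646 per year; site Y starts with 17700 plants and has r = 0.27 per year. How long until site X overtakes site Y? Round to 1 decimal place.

Set 1374·e^(0.646t) = 17700·e^(0.27t).
e^((0.646 − 0.27)t) = 17700/1374 → e^(0.376·t) = 12.882.
0.376·t = ln(12.882) = 2.5558, so t = 2.5558/0.376 = 6.7974.

6.8 years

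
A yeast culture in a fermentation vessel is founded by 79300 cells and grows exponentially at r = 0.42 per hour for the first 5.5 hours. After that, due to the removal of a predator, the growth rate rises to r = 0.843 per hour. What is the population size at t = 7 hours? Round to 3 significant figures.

Phase 1: N(5.5) = 79300·e^(0.42×5.5) = 79300·e^2.31 = 798902.
Phase 2 runs for 7 − 5.5 = 1.5 hours at r = 0.843.
N(7) = 798902·e^(0.843×1.5) = 798902·e^1.264 = 2.829168×10^6.

2830000 cells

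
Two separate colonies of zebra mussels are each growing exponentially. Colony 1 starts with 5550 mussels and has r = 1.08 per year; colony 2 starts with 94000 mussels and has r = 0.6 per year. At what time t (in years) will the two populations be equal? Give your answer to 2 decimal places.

5.89 years

Set 5550·e^(1.08t) = 94000·e^(0.6t).
e^((1.08 − 0.6)t) = 94000/5550 → e^(0.48·t) = 16.937.
0.48·t = ln(16.937) = 2.8295, so t = 2.8295/0.48 = 5.8948.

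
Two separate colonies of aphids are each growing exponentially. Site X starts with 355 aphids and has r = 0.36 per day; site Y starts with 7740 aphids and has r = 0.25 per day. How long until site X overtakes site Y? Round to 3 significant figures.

28.0 days

Set 355·e^(0.36t) = 7740·e^(0.25t).
e^((0.36 − 0.25)t) = 7740/355 → e^(0.11·t) = 21.803.
0.11·t = ln(21.803) = 3.082, so t = 3.082/0.11 = 28.019.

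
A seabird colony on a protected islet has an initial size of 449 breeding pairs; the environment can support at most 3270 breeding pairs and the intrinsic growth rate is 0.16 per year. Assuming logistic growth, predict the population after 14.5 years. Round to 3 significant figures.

A = (K − N₀)/N₀ = (3270 − 449)/449 = 6.2829.
N(t) = K/(1 + A·e^(−rt)) = 3270/(1 + 6.2829×e^(−0.16×14.5)).
e^(−2.32) = 0.098274; denominator = 1 + 6.2829×0.098274 = 1.6174.
N = 3270/1.6174 = 2021.72.

2020 breeding pairs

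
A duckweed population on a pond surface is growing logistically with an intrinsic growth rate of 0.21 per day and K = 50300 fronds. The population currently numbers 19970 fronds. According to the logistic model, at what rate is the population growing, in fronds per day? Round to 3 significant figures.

2530 fronds per day

dN/dt = rN(1 − N/K) = 0.21 × 19970 × (1 − 19970/50300).
1 − 19970/50300 = 0.60298; dN/dt = 0.21 × 19970 × 0.60298 = 2528.7.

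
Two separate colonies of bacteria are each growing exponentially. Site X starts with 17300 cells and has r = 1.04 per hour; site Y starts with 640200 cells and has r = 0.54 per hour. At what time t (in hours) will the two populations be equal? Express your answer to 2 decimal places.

7.22 hours

Set 17300·e^(1.04t) = 640200·e^(0.54t).
e^((1.04 − 0.54)t) = 640200/17300 → e^(0.5·t) = 37.006.
0.5·t = ln(37.006) = 3.6111, so t = 3.6111/0.5 = 7.2221.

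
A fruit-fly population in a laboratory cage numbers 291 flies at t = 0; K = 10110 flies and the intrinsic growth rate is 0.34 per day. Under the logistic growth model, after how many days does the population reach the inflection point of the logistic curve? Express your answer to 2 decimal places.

10.35 days

Logistic growth is fastest at N = K/2 = 5055.
A = (K − N₀)/N₀ = 33.742. Set K/(1 + A·e^(−rt)) = K/2 → A·e^(−rt) = 1.
e^(−0.34t) = 1/33.742 = 0.0296364, so t = ln(33.742)/0.34 = 3.5188/0.34 = 10.349.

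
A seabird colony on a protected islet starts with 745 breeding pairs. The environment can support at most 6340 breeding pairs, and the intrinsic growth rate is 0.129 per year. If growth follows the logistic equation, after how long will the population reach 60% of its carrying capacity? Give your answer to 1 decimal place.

A = (K − N₀)/N₀ = (6340 − 745)/745 = 7.5101.
Solve 6340/(1 + 7.5101·e^(−0.129t)) = 3804: 1 + 7.5101·e^(−0.129t) = 1.6667, so e^(−0.129t) = 0.0887697.
−0.129·t = ln(0.0887697) = -2.4217, so t = 2.4217/0.129 = 18.773.

18.8 years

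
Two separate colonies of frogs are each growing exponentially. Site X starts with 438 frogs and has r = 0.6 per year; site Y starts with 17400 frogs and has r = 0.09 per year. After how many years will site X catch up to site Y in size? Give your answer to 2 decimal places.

7.22 years

Set 438·e^(0.6t) = 17400·e^(0.09t).
e^((0.6 − 0.09)t) = 17400/438 → e^(0.51·t) = 39.726.
0.51·t = ln(39.726) = 3.682, so t = 3.682/0.51 = 7.2196.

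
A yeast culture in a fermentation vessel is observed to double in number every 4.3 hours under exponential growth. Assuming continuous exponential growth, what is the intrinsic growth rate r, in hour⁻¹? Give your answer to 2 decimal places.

r = ln(2)/t_d = 0.6931/4.3 = 0.1612.

0.16 per hour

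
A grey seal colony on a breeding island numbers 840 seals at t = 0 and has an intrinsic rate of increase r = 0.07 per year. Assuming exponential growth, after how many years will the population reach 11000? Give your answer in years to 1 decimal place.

Set N₀·e^(rt) = 11000: e^(0.07·t) = 11000/840 = 13.095.
0.07·t = ln(13.095) = 2.5722, so t = 2.5722/0.07 = 36.746.

36.7 years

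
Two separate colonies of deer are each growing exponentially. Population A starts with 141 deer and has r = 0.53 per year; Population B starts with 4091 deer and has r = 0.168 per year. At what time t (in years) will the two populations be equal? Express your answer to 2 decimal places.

9.30 years

Set 141·e^(0.53t) = 4091·e^(0.168t).
e^((0.53 − 0.168)t) = 4091/141 → e^(0.362·t) = 29.014.
0.362·t = ln(29.014) = 3.3678, so t = 3.3678/0.362 = 9.3033.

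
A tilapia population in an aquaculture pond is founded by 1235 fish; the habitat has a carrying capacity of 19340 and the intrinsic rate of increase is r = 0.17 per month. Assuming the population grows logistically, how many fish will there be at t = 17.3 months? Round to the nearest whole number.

A = (K − N₀)/N₀ = (19340 − 1235)/1235 = 14.66.
N(t) = K/(1 + A·e^(−rt)) = 19340/(1 + 14.66×e^(−0.17×17.3)).
e^(−2.941) = 0.052813; denominator = 1 + 14.66×0.052813 = 1.7742.
N = 19340/1.7742 = 10900.5.

10900 fish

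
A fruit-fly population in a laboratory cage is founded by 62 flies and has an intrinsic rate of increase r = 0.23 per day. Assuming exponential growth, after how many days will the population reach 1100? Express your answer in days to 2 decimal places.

Set N₀·e^(rt) = 1100: e^(0.23·t) = 1100/62 = 17.742.
0.23·t = ln(17.742) = 2.8759, so t = 2.8759/0.23 = 12.504.

12.50 days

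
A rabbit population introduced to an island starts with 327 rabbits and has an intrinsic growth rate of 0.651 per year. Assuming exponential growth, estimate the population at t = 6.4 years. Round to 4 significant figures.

21090 rabbits

N(t) = N₀·e^(rt) = 327 × e^(0.651×6.4) = 327 × e^4.166.
e^4.166 ≈ 64.483, so N ≈ 327 × 64.483 = 21085.9.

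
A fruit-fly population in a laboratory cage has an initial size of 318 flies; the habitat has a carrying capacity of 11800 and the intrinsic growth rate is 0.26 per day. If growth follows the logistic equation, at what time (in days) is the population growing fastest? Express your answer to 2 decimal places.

Logistic growth is fastest at N = K/2 = 5900.
A = (K − N₀)/N₀ = 36.107. Set K/(1 + A·e^(−rt)) = K/2 → A·e^(−rt) = 1.
e^(−0.26t) = 1/36.107 = 0.0276955, so t = ln(36.107)/0.26 = 3.5865/0.26 = 13.794.

13.79 days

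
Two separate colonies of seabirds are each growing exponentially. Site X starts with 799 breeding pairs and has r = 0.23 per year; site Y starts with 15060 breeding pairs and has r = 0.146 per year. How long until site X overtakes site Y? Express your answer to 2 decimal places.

Set 799·e^(0.23t) = 15060·e^(0.146t).
e^((0.23 − 0.146)t) = 15060/799 → e^(0.084·t) = 18.849.
0.084·t = ln(18.849) = 2.9364, so t = 2.9364/0.084 = 34.958.

34.96 years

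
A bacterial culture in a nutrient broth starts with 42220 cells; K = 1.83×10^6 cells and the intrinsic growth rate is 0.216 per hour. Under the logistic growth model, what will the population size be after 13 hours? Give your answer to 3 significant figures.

A = (K − N₀)/N₀ = (1.83×10^6 − 42220)/42220 = 42.344.
N(t) = K/(1 + A·e^(−rt)) = 1.83×10^6/(1 + 42.344×e^(−0.216×13)).
e^(−2.808) = 0.060326; denominator = 1 + 42.344×0.060326 = 3.5544.
N = 1.83×10^6/3.5544 = 514848.

515000 cells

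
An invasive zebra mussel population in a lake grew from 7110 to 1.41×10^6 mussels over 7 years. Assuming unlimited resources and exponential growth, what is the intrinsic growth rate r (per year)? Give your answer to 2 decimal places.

From N(t) = N₀·e^(rt): e^(r·7) = 1.41×10^6/7110 = 198.31.
r·7 = ln(198.31) = 5.2898, so r = 5.2898/7 = 0.75569.

0.76 per year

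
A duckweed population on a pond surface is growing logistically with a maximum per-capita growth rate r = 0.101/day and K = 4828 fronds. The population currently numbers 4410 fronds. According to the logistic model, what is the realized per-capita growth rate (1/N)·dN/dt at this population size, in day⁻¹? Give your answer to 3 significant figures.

0.00874 per day

(1/N)·dN/dt = r(1 − N/K) = 0.101 × (1 − 4410/4828).
= 0.101 × 0.086578 = 0.0087444.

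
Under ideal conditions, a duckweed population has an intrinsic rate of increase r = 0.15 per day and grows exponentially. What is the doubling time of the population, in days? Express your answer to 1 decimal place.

4.6 days

Doubling time t_d = ln(2)/r = 0.6931/0.15 = 4.621.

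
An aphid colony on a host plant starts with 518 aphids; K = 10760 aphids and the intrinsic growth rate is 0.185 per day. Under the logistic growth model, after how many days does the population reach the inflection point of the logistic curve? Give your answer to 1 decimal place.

Logistic growth is fastest at N = K/2 = 5380.
A = (K − N₀)/N₀ = 19.772. Set K/(1 + A·e^(−rt)) = K/2 → A·e^(−rt) = 1.
e^(−0.185t) = 1/19.772 = 0.0505761, so t = ln(19.772)/0.185 = 2.9843/0.185 = 16.131.

16.1 days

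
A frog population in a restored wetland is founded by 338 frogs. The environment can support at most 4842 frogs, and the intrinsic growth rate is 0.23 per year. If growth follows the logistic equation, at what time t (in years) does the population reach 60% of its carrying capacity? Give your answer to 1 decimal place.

A = (K − N₀)/N₀ = (4842 − 338)/338 = 13.325.
Solve 4842/(1 + 13.325·e^(−0.23t)) = 2905.2: 1 + 13.325·e^(−0.23t) = 1.6667, so e^(−0.23t) = 0.0500296.
−0.23·t = ln(0.0500296) = -2.9951, so t = 2.9951/0.23 = 13.022.

13.0 years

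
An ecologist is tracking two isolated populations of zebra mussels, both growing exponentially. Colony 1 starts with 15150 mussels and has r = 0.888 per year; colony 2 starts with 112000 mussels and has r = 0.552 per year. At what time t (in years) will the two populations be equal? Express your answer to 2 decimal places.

Set 15150·e^(0.888t) = 112000·e^(0.552t).
e^((0.888 − 0.552)t) = 112000/15150 → e^(0.336·t) = 7.3927.
0.336·t = ln(7.3927) = 2.0005, so t = 2.0005/0.336 = 5.9539.

5.95 years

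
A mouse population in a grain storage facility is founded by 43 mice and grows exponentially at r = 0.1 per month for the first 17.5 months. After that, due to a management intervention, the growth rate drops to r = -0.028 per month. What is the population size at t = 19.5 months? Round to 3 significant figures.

Phase 1: N(17.5) = 43·e^(0.1×17.5) = 43·e^1.75 = 247.448.
Phase 2 runs for 19.5 − 17.5 = 2 months at r = -0.028.
N(19.5) = 247.448·e^(-0.028×2) = 247.448·e^-0.056 = 233.972.

234 mice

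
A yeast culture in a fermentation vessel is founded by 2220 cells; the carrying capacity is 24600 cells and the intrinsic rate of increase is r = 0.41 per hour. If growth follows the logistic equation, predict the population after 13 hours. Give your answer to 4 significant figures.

A = (K − N₀)/N₀ = (24600 − 2220)/2220 = 10.081.
N(t) = K/(1 + A·e^(−rt)) = 24600/(1 + 10.081×e^(−0.41×13)).
e^(−5.33) = 0.0048441; denominator = 1 + 10.081×0.0048441 = 1.0488.
N = 24600/1.0488 = 23454.6.

23450 cells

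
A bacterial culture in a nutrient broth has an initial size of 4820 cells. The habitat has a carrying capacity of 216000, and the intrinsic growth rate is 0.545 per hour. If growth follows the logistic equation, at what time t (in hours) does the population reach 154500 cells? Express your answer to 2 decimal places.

8.63 hours

A = (K − N₀)/N₀ = (216000 − 4820)/4820 = 43.813.
Solve 216000/(1 + 43.813·e^(−0.545t)) = 154500: 1 + 43.813·e^(−0.545t) = 1.3981, so e^(−0.545t) = 0.00908533.
−0.545·t = ln(0.00908533) = -4.7011, so t = 4.7011/0.545 = 8.6259.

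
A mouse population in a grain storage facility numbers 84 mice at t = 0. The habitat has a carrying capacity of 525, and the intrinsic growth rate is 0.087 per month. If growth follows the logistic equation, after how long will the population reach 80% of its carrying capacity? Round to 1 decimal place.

35.0 months

A = (K − N₀)/N₀ = (525 − 84)/84 = 5.25.
Solve 525/(1 + 5.25·e^(−0.087t)) = 420: 1 + 5.25·e^(−0.087t) = 1.25, so e^(−0.087t) = 0.047619.
−0.087·t = ln(0.047619) = -3.0445, so t = 3.0445/0.087 = 34.995.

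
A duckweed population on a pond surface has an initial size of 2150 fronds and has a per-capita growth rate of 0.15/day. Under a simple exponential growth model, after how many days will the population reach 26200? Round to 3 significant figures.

16.7 days

Set N₀·e^(rt) = 26200: e^(0.15·t) = 26200/2150 = 12.186.
0.15·t = ln(12.186) = 2.5003, so t = 2.5003/0.15 = 16.669.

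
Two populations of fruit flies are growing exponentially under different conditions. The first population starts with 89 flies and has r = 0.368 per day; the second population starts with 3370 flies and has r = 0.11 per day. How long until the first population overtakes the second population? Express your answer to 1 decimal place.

14.1 days

Set 89·e^(0.368t) = 3370·e^(0.11t).
e^((0.368 − 0.11)t) = 3370/89 → e^(0.258·t) = 37.865.
0.258·t = ln(37.865) = 3.634, so t = 3.634/0.258 = 14.085.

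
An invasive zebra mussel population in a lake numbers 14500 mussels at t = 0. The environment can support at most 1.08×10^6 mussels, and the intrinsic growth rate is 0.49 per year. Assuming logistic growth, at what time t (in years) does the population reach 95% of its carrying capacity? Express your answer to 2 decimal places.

14.78 years

A = (K − N₀)/N₀ = (1.08×10^6 − 14500)/14500 = 73.483.
Solve 1.08×10^6/(1 + 73.483·e^(−0.49t)) = 1.026×10^6: 1 + 73.483·e^(−0.49t) = 1.0526, so e^(−0.49t) = 0.000716244.
−0.49·t = ln(0.000716244) = -7.2415, so t = 7.2415/0.49 = 14.779.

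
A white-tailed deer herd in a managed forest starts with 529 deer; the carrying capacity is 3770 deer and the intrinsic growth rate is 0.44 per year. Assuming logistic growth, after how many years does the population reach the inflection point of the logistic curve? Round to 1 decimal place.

4.1 years

Logistic growth is fastest at N = K/2 = 1885.
A = (K − N₀)/N₀ = 6.1267. Set K/(1 + A·e^(−rt)) = K/2 → A·e^(−rt) = 1.
e^(−0.44t) = 1/6.1267 = 0.163221, so t = ln(6.1267)/0.44 = 1.8126/0.44 = 4.1197.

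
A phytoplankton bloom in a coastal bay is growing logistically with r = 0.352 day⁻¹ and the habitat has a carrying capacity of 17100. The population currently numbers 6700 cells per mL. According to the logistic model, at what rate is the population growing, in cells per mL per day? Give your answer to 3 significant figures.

dN/dt = rN(1 − N/K) = 0.352 × 6700 × (1 − 6700/17100).
1 − 6700/17100 = 0.60819; dN/dt = 0.352 × 6700 × 0.60819 = 1434.3.

1430 cells per mL per day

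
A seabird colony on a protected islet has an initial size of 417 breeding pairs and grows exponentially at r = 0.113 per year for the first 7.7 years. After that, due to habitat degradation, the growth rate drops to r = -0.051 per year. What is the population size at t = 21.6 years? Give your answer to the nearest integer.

490 breeding pairs

Phase 1: N(7.7) = 417·e^(0.113×7.7) = 417·e^0.8701 = 995.441.
Phase 2 runs for 21.6 − 7.7 = 13.9 years at r = -0.051.
N(21.6) = 995.441·e^(-0.051×13.9) = 995.441·e^-0.7089 = 489.942.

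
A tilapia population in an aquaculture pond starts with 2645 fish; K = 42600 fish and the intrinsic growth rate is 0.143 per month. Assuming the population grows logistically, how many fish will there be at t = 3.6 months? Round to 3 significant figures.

4250 fish

A = (K − N₀)/N₀ = (42600 − 2645)/2645 = 15.106.
N(t) = K/(1 + A·e^(−rt)) = 42600/(1 + 15.106×e^(−0.143×3.6)).
e^(−0.5148) = 0.59762; denominator = 1 + 15.106×0.59762 = 10.028.
N = 42600/10.028 = 4248.29.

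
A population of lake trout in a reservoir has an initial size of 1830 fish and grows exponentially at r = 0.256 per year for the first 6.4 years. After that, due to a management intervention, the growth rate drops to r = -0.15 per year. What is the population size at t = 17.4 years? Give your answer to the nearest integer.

Phase 1: N(6.4) = 1830·e^(0.256×6.4) = 1830·e^1.638 = 9418.88.
Phase 2 runs for 17.4 − 6.4 = 11 years at r = -0.15.
N(17.4) = 9418.88·e^(-0.15×11) = 9418.88·e^-1.65 = 1808.89.

1809 fish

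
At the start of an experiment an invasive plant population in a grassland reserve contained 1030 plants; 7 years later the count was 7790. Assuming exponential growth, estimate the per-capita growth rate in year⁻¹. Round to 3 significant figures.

From N(t) = N₀·e^(rt): e^(r·7) = 7790/1030 = 7.5631.
r·7 = ln(7.5631) = 2.0233, so r = 2.0233/7 = 0.28904.

0.289 per year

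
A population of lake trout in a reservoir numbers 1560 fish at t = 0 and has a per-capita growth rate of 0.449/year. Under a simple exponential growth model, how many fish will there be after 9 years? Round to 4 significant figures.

N(t) = N₀·e^(rt) = 1560 × e^(0.449×9) = 1560 × e^4.041.
e^4.041 ≈ 56.883, so N ≈ 1560 × 56.883 = 88737.8.

88740 fish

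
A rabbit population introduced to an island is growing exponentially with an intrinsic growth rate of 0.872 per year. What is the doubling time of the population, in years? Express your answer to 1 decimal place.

0.8 years

Doubling time t_d = ln(2)/r = 0.6931/0.872 = 0.79489.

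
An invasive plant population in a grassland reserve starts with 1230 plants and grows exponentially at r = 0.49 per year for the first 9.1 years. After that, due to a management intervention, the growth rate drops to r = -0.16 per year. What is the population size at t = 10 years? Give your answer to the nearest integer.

92021 plants

Phase 1: N(9.1) = 1230·e^(0.49×9.1) = 1230·e^4.459 = 106273.
Phase 2 runs for 10 − 9.1 = 0.9 years at r = -0.16.
N(10) = 106273·e^(-0.16×0.9) = 106273·e^-0.144 = 92020.8.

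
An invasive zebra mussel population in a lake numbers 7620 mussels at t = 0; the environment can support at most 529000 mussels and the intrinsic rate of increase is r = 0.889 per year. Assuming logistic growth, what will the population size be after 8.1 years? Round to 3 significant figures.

503000 mussels

A = (K − N₀)/N₀ = (529000 − 7620)/7620 = 68.423.
N(t) = K/(1 + A·e^(−rt)) = 529000/(1 + 68.423×e^(−0.889×8.1)).
e^(−7.201) = 0.00074591; denominator = 1 + 68.423×0.00074591 = 1.051.
N = 529000/1.051 = 503312.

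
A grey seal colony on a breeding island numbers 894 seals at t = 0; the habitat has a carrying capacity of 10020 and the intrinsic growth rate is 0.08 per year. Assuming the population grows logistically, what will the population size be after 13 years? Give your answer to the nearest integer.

2174 seals

A = (K − N₀)/N₀ = (10020 − 894)/894 = 10.208.
N(t) = K/(1 + A·e^(−rt)) = 10020/(1 + 10.208×e^(−0.08×13)).
e^(−1.04) = 0.35345; denominator = 1 + 10.208×0.35345 = 4.6081.
N = 10020/4.6081 = 2174.44.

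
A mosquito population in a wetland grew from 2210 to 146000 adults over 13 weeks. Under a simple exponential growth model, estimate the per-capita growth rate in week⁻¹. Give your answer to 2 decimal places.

From N(t) = N₀·e^(rt): e^(r·13) = 146000/2210 = 66.063.
r·13 = ln(66.063) = 4.1906, so r = 4.1906/13 = 0.32235.

0.32 per week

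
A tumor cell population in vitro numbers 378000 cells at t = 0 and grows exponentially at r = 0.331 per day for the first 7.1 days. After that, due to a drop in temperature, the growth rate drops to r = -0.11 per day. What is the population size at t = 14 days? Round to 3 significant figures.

Phase 1: N(7.1) = 378000·e^(0.331×7.1) = 378000·e^2.35 = 3.963942×10^6.
Phase 2 runs for 14 − 7.1 = 6.9 days at r = -0.11.
N(14) = 3.963942×10^6·e^(-0.11×6.9) = 3.963942×10^6·e^-0.759 = 1.855657×10^6.

1860000 cells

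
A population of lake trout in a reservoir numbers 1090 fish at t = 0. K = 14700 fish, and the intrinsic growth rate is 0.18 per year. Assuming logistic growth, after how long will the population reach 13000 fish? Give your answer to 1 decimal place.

A = (K − N₀)/N₀ = (14700 − 1090)/1090 = 12.486.
Solve 14700/(1 + 12.486·e^(−0.18t)) = 13000: 1 + 12.486·e^(−0.18t) = 1.1308, so e^(−0.18t) = 0.0104731.
−0.18·t = ln(0.0104731) = -4.5589, so t = 4.5589/0.18 = 25.327.

25.3 years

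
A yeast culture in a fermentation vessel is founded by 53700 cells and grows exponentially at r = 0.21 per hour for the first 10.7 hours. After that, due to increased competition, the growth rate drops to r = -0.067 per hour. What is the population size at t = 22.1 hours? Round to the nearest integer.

Phase 1: N(10.7) = 53700·e^(0.21×10.7) = 53700·e^2.247 = 507965.
Phase 2 runs for 22.1 − 10.7 = 11.4 hours at r = -0.067.
N(22.1) = 507965·e^(-0.067×11.4) = 507965·e^-0.7638 = 236657.

236657 cells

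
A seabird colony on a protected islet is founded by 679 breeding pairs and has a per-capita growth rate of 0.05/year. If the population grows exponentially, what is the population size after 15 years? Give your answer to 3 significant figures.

1440 breeding pairs

N(t) = N₀·e^(rt) = 679 × e^(0.05×15) = 679 × e^0.75.
e^0.75 ≈ 2.117, so N ≈ 679 × 2.117 = 1437.44.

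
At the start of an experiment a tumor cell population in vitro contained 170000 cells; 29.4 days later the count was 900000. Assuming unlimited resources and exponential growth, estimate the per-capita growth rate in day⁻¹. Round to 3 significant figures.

0.0567 per day

From N(t) = N₀·e^(rt): e^(r·29.4) = 900000/170000 = 5.2941.
r·29.4 = ln(5.2941) = 1.6666, so r = 1.6666/29.4 = 0.056687.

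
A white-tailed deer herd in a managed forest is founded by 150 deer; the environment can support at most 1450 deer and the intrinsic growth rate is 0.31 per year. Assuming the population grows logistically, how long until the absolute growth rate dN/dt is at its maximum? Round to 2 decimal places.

Logistic growth is fastest at N = K/2 = 725.
A = (K − N₀)/N₀ = 8.6667. Set K/(1 + A·e^(−rt)) = K/2 → A·e^(−rt) = 1.
e^(−0.31t) = 1/8.6667 = 0.115385, so t = ln(8.6667)/0.31 = 2.1595/0.31 = 6.9661.

6.97 years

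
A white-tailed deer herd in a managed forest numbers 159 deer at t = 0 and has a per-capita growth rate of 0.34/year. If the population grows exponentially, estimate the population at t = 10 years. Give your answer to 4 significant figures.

4764 deer

N(t) = N₀·e^(rt) = 159 × e^(0.34×10) = 159 × e^3.4.
e^3.4 ≈ 29.964, so N ≈ 159 × 29.964 = 4764.29.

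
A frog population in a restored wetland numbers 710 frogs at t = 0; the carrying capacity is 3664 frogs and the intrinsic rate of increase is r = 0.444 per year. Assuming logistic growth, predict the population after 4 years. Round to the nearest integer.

2150 frogs

A = (K − N₀)/N₀ = (3664 − 710)/710 = 4.1606.
N(t) = K/(1 + A·e^(−rt)) = 3664/(1 + 4.1606×e^(−0.444×4)).
e^(−1.776) = 0.16931; denominator = 1 + 4.1606×0.16931 = 1.7044.
N = 3664/1.7044 = 2149.68.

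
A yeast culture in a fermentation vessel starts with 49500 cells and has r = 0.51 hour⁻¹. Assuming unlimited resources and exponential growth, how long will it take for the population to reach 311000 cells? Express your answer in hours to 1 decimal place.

Set N₀·e^(rt) = 311000: e^(0.51·t) = 311000/49500 = 6.2828.
0.51·t = ln(6.2828) = 1.8378, so t = 1.8378/0.51 = 3.6036.

3.6 hours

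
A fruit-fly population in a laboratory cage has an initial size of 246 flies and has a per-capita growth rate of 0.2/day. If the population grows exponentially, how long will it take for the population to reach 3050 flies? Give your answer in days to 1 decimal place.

12.6 days

Set N₀·e^(rt) = 3050: e^(0.2·t) = 3050/246 = 12.398.
0.2·t = ln(12.398) = 2.5176, so t = 2.5176/0.2 = 12.588.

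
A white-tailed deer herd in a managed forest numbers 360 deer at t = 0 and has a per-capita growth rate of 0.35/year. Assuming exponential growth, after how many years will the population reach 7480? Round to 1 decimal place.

Set N₀·e^(rt) = 7480: e^(0.35·t) = 7480/360 = 20.778.
0.35·t = ln(20.778) = 3.0339, so t = 3.0339/0.35 = 8.6682.

8.7 years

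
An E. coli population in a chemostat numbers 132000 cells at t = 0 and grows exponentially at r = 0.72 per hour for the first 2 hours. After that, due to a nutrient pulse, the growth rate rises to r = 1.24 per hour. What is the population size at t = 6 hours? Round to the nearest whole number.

Phase 1: N(2) = 132000·e^(0.72×2) = 132000·e^1.44 = 557132.
Phase 2 runs for 6 − 2 = 4 hours at r = 1.24.
N(6) = 557132·e^(1.24×4) = 557132·e^4.96 = 7.944354×10^7.

79443545 cells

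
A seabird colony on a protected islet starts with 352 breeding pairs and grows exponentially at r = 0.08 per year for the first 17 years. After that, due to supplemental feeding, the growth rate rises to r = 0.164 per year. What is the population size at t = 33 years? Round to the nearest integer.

Phase 1: N(17) = 352·e^(0.08×17) = 352·e^1.36 = 1371.46.
Phase 2 runs for 33 − 17 = 16 years at r = 0.164.
N(33) = 1371.46·e^(0.164×16) = 1371.46·e^2.624 = 18913.5.

18913 breeding pairs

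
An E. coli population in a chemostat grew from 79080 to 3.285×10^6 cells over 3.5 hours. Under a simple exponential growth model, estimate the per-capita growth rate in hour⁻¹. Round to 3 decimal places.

1.065 per hour

From N(t) = N₀·e^(rt): e^(r·3.5) = 3.285×10^6/79080 = 41.54.
r·3.5 = ln(41.54) = 3.7267, so r = 3.7267/3.5 = 1.0648.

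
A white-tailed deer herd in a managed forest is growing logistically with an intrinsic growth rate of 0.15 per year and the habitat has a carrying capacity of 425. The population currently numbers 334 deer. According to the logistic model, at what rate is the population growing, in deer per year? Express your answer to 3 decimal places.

10.727 deer per year

dN/dt = rN(1 − N/K) = 0.15 × 334 × (1 − 334/425).
1 − 334/425 = 0.21412; dN/dt = 0.15 × 334 × 0.21412 = 10.727.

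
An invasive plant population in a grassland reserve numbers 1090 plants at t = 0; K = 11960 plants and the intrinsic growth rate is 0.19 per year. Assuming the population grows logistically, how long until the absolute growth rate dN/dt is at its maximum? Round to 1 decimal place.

12.1 years

Logistic growth is fastest at N = K/2 = 5980.
A = (K − N₀)/N₀ = 9.9725. Set K/(1 + A·e^(−rt)) = K/2 → A·e^(−rt) = 1.
e^(−0.19t) = 1/9.9725 = 0.100276, so t = ln(9.9725)/0.19 = 2.2998/0.19 = 12.104.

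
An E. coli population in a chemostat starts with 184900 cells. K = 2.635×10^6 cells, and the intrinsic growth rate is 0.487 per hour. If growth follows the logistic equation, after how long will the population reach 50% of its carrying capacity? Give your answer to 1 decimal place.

5.3 hours

A = (K − N₀)/N₀ = (2.635×10^6 − 184900)/184900 = 13.251.
Solve 2.635×10^6/(1 + 13.251·e^(−0.487t)) = 1.3175×10^6: 1 + 13.251·e^(−0.487t) = 2, so e^(−0.487t) = 0.0754663.
−0.487·t = ln(0.0754663) = -2.5841, so t = 2.5841/0.487 = 5.3061.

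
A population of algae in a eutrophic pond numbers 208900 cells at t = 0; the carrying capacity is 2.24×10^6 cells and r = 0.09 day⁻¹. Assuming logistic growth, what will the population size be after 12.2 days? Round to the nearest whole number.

527937 cells

A = (K − N₀)/N₀ = (2.24×10^6 − 208900)/208900 = 9.7228.
N(t) = K/(1 + A·e^(−rt)) = 2.24×10^6/(1 + 9.7228×e^(−0.09×12.2)).
e^(−1.098) = 0.33354; denominator = 1 + 9.7228×0.33354 = 4.2429.
N = 2.24×10^6/4.2429 = 527937.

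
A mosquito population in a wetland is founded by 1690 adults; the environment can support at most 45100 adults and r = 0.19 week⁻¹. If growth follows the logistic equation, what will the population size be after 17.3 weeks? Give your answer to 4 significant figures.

23010 adults

A = (K − N₀)/N₀ = (45100 − 1690)/1690 = 25.686.
N(t) = K/(1 + A·e^(−rt)) = 45100/(1 + 25.686×e^(−0.19×17.3)).
e^(−3.287) = 0.037366; denominator = 1 + 25.686×0.037366 = 1.9598.
N = 45100/1.9598 = 23012.6.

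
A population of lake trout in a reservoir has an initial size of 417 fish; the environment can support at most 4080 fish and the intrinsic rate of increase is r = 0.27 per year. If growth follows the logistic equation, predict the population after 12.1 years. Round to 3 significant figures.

3060 fish

A = (K − N₀)/N₀ = (4080 − 417)/417 = 8.7842.
N(t) = K/(1 + A·e^(−rt)) = 4080/(1 + 8.7842×e^(−0.27×12.1)).
e^(−3.267) = 0.038121; denominator = 1 + 8.7842×0.038121 = 1.3349.
N = 4080/1.3349 = 3056.5.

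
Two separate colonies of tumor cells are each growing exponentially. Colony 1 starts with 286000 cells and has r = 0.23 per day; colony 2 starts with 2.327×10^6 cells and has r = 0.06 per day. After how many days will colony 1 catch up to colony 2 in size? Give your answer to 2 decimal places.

Set 286000·e^(0.23t) = 2.327×10^6·e^(0.06t).
e^((0.23 − 0.06)t) = 2.327×10^6/286000 → e^(0.17·t) = 8.1364.
0.17·t = ln(8.1364) = 2.0963, so t = 2.0963/0.17 = 12.331.

12.33 days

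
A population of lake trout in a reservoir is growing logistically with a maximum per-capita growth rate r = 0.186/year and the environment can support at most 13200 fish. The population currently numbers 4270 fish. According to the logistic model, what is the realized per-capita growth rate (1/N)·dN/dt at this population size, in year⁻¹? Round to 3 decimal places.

(1/N)·dN/dt = r(1 − N/K) = 0.186 × (1 − 4270/13200).
= 0.186 × 0.67652 = 0.12583.

0.126 per year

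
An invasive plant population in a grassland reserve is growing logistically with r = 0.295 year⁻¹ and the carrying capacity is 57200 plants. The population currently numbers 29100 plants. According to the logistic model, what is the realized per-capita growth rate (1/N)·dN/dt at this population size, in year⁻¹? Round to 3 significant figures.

0.145 per year

(1/N)·dN/dt = r(1 − N/K) = 0.295 × (1 − 29100/57200).
= 0.295 × 0.49126 = 0.14492.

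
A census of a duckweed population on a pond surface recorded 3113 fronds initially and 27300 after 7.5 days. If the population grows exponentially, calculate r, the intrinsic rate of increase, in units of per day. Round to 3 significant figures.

From N(t) = N₀·e^(rt): e^(r·7.5) = 27300/3113 = 8.7697.
r·7.5 = ln(8.7697) = 2.1713, so r = 2.1713/7.5 = 0.28951.

0.290 per day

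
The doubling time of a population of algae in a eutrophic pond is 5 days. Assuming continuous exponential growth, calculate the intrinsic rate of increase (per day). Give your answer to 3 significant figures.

r = ln(2)/t_d = 0.6931/5 = 0.13863.

0.139 per day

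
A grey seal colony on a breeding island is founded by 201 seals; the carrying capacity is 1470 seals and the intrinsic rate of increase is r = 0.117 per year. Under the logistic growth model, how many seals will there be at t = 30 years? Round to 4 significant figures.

A = (K − N₀)/N₀ = (1470 − 201)/201 = 6.3134.
N(t) = K/(1 + A·e^(−rt)) = 1470/(1 + 6.3134×e^(−0.117×30)).
e^(−3.51) = 0.029897; denominator = 1 + 6.3134×0.029897 = 1.1888.
N = 1470/1.1888 = 1236.59.

1237 seals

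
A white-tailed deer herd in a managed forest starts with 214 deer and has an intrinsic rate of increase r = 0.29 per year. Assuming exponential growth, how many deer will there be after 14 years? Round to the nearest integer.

12407 deer

N(t) = N₀·e^(rt) = 214 × e^(0.29×14) = 214 × e^4.06.
e^4.06 ≈ 57.974, so N ≈ 214 × 57.974 = 12406.5.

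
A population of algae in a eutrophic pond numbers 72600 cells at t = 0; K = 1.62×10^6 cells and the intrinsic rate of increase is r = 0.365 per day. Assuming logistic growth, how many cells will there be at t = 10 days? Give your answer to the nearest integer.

A = (K − N₀)/N₀ = (1.62×10^6 − 72600)/72600 = 21.314.
N(t) = K/(1 + A·e^(−rt)) = 1.62×10^6/(1 + 21.314×e^(−0.365×10)).
e^(−3.65) = 0.025991; denominator = 1 + 21.314×0.025991 = 1.554.
N = 1.62×10^6/1.554 = 1.042487×10^6.

1042487 cells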